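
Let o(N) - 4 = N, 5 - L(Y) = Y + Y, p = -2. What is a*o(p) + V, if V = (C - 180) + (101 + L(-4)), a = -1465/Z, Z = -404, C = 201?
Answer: 28735/202 ≈ 142.25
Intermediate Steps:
L(Y) = 5 - 2*Y (L(Y) = 5 - (Y + Y) = 5 - 2*Y)
o(N) = 4 + N
a = 1465/404 (a = -1465/(-404) = -1465*(-1/404) = 1465/404 ≈ 3.6262)
V = 135 (V = (201 - 180) + (101 + (5 - 2*(-4))) = 21 + (101 + (5 + 8)) = 21 + (101 + 13) = 21 + 114 = 135)
a*o(p) + V = 1465*(4 - 2)/404 + 135 = (1465/404)*2 + 135 = 1465/202 + 135 = 28735/202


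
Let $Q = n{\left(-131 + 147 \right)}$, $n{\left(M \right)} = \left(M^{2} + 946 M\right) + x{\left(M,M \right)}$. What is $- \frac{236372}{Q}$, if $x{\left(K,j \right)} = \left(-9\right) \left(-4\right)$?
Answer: $- \frac{59093}{3857} \approx -15.321$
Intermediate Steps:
$x{\left(K,j \right)} = 36$
$n{\left(M \right)} = 36 + M^{2} + 946 M$ ($n{\left(M \right)} = \left(M^{2} + 946 M\right) + 36 = 36 + M^{2} + 946 M$)
$Q = 15428$ ($Q = 36 + \left(-131 + 147\right)^{2} + 946 \left(-131 + 147\right) = 36 + 16^{2} + 946 \cdot 16 = 36 + 256 + 15136 = 15428$)
$- \frac{236372}{Q} = - \frac{236372}{15428} = \left(-236372\right) \frac{1}{15428} = - \frac{59093}{3857}$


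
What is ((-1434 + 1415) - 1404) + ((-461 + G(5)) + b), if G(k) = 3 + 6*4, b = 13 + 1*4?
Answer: -1840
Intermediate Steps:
b = 17 (b = 13 + 4 = 17)
G(k) = 27 (G(k) = 3 + 24 = 27)
((-1434 + 1415) - 1404) + ((-461 + G(5)) + b) = ((-1434 + 1415) - 1404) + ((-461 + 27) + 17) = (-19 - 1404) + (-434 + 17) = -1423 - 417 = -1840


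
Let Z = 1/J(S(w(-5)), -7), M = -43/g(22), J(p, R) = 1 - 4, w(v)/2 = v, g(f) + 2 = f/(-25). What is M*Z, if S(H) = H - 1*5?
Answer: -1075/216 ≈ -4.9769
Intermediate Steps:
g(f) = -2 - f/25 (g(f) = -2 + f/(-25) = -2 + f*(-1/25) = -2 - f/25)
w(v) = 2*v
S(H) = -5 + H (S(H) = H - 5 = -5 + H)
J(p, R) = -3
M = 1075/72 (M = -43/(-2 - 1/25*22) = -43/(-2 - 22/25) = -43/(-72/25) = -43*(-25/72) = 1075/72 ≈ 14.931)
Z = -1/3 (Z = 1/(-3) = -1/3 ≈ -0.33333)
M*Z = (1075/72)*(-1/3) = -1075/216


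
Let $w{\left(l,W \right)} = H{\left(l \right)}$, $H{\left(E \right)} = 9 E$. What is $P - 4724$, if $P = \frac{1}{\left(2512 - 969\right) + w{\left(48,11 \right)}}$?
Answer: $- \frac{9329899}{1975} \approx -4724.0$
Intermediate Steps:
$w{\left(l,W \right)} = 9 l$
$P = \frac{1}{1975}$ ($P = \frac{1}{\left(2512 - 969\right) + 9 \cdot 48} = \frac{1}{\left(2512 - 969\right) + 432} = \frac{1}{1543 + 432} = \frac{1}{1975} \approx 0.00050633$)
$P - 4724 = \frac{1}{1975} - 4724 = - \frac{9329899}{1975}$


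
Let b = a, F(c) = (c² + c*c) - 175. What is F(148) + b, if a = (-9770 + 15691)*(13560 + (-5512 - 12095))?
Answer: -23918654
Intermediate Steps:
a = -23962287 (a = 5921*(13560 - 17607) = 5921*(-4047) = -23962287)
F(c) = -175 + 2*c² (F(c) = (c² + c²) - 175 = 2*c² - 175 = -175 + 2*c²)
b = -23962287
F(148) + b = (-175 + 2*148²) - 23962287 = (-175 + 2*21904) - 23962287 = (-175 + 43808) - 23962287 = 43633 - 23962287 = -23918654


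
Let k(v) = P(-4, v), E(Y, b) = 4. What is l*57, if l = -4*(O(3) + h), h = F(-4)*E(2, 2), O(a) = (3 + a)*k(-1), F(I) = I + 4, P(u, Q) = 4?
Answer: -5472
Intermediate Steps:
k(v) = 4
F(I) = 4 + I
O(a) = 12 + 4*a (O(a) = (3 + a)*4 = 12 + 4*a)
h = 0 (h = (4 - 4)*4 = 0*4 = 0)
l = -96 (l = -4*((12 + 4*3) + 0) = -4*((12 + 12) + 0) = -4*(24 + 0) = -4*24 = -96)
l*57 = -96*57 = -5472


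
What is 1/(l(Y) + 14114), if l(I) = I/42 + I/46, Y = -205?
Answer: 483/6812552 ≈ 7.0899e-5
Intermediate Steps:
l(I) = 22*I/483 (l(I) = I*(1/42) + I*(1/46) = I/42 + I/46 = 22*I/483)
1/(l(Y) + 14114) = 1/((22/483)*(-205) + 14114) = 1/(-4510/483 + 14114) = 1/(6812552/483) = 483/6812552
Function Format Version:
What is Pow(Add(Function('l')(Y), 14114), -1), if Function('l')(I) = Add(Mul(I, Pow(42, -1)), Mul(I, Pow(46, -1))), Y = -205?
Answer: Rational(483, 6812552) ≈ 7.0899e-5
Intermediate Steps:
Function('l')(I) = Mul(Rational(22, 483), I) (Function('l')(I) = Add(Mul(I, Rational(1, 42)), Mul(I, Rational(1, 46))) = Add(Mul(Rational(1, 42), I), Mul(Rational(1, 46), I)) = Mul(Rational(22, 483), I))
Pow(Add(Function('l')(Y), 14114), -1) = Pow(Add(Mul(Rational(22, 483), -205), 14114), -1) = Pow(Add(Rational(-4510, 483), 14114), -1) = Pow(Rational(6812552, 483), -1) = Rational(483, 6812552)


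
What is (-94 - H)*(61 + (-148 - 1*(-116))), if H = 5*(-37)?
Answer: 2639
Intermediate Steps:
H = -185
(-94 - H)*(61 + (-148 - 1*(-116))) = (-94 - 1*(-185))*(61 + (-148 - 1*(-116))) = (-94 + 185)*(61 + (-148 + 116)) = 91*(61 - 32) = 91*29 = 2639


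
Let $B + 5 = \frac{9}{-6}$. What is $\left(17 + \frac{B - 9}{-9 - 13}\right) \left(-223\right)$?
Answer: $- \frac{173717}{44} \approx -3948.1$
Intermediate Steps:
$B = - \frac{13}{2}$ ($B = -5 + \frac{9}{-6} = -5 + 9 \left(- \frac{1}{6}\right) = -5 - \frac{3}{2} = - \frac{13}{2} \approx -6.5$)
$\left(17 + \frac{B - 9}{-9 - 13}\right) \left(-223\right) = \left(17 + \frac{- \frac{13}{2} - 9}{-9 - 13}\right) \left(-223\right) = \left(17 - \frac{31}{2 \left(-22\right)}\right) \left(-223\right) = \left(17 - - \frac{31}{44}\right) \left(-223\right) = \left(17 + \frac{31}{44}\right) \left(-223\right) = \frac{779}{44} \left(-223\right) = - \frac{173717}{44}$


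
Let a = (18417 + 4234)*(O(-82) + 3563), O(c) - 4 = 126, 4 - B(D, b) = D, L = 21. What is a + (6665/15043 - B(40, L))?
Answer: 1258349649362/15043 ≈ 8.3650e+7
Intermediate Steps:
B(D, b) = 4 - D
O(c) = 130 (O(c) = 4 + 126 = 130)
a = 83650143 (a = (18417 + 4234)*(130 + 3563) = 22651*3693 = 83650143)
a + (6665/15043 - B(40, L)) = 83650143 + (6665/15043 - (4 - 1*40)) = 83650143 + (6665*(1/15043) - (4 - 40)) = 83650143 + (6665/15043 - 1*(-36)) = 83650143 + (6665/15043 + 36) = 83650143 + 548213/15043 = 1258349649362/15043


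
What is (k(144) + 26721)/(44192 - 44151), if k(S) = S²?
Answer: 47457/41 ≈ 1157.5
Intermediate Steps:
(k(144) + 26721)/(44192 - 44151) = (144² + 26721)/(44192 - 44151) = (20736 + 26721)/41 = 47457*(1/41) = 47457/41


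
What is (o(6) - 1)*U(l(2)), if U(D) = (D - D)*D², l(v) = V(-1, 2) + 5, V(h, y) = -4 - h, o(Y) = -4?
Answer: 0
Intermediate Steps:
l(v) = 2 (l(v) = (-4 - 1*(-1)) + 5 = (-4 + 1) + 5 = -3 + 5 = 2)
U(D) = 0 (U(D) = 0*D² = 0)
(o(6) - 1)*U(l(2)) = (-4 - 1)*0 = -5*0 = 0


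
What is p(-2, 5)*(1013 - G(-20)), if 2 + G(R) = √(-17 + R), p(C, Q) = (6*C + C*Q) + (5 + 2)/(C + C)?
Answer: -96425/4 + 95*I*√37/4 ≈ -24106.0 + 144.47*I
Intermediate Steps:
p(C, Q) = 6*C + 7/(2*C) + C*Q (p(C, Q) = (6*C + C*Q) + 7/((2*C)) = (6*C + C*Q) + 7*(1/(2*C)) = (6*C + C*Q) + 7/(2*C) = 6*C + 7/(2*C) + C*Q)
G(R) = -2 + √(-17 + R)
p(-2, 5)*(1013 - G(-20)) = (6*(-2) + (7/2)/(-2) - 2*5)*(1013 - (-2 + √(-17 - 20))) = (-12 + (7/2)*(-½) - 10)*(1013 - (-2 + √(-37))) = (-12 - 7/4 - 10)*(1013 - (-2 + I*√37)) = -95*(1013 + (2 - I*√37))/4 = -95*(1015 - I*√37)/4 = -96425/4 + 95*I*√37/4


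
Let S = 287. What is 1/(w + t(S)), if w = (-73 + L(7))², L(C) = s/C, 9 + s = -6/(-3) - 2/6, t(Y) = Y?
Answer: 441/2544592 ≈ 0.00017331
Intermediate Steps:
s = -22/3 (s = -9 + (-6/(-3) - 2/6) = -9 + (-6*(-⅓) - 2*⅙) = -9 + (2 - ⅓) = -9 + 5/3 = -22/3 ≈ -7.3333)
L(C) = -22/(3*C)
w = 2418025/441 (w = (-73 - 22/3/7)² = (-73 - 22/3*⅐)² = (-73 - 22/21)² = (-1555/21)² = 2418025/441 ≈ 5483.0)
1/(w + t(S)) = 1/(2418025/441 + 287) = 1/(2544592/441) = 441/2544592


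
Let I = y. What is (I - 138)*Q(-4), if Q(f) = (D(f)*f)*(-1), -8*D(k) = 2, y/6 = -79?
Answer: 612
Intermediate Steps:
y = -474 (y = 6*(-79) = -474)
D(k) = -¼ (D(k) = -⅛*2 = -¼)
I = -474
Q(f) = f/4 (Q(f) = -f/4*(-1) = f/4)
(I - 138)*Q(-4) = (-474 - 138)*((¼)*(-4)) = -612*(-1) = 612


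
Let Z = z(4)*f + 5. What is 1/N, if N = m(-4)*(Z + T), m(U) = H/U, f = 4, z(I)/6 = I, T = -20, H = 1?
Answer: -4/81 ≈ -0.049383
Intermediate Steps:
z(I) = 6*I
Z = 101 (Z = (6*4)*4 + 5 = 24*4 + 5 = 96 + 5 = 101)
m(U) = 1/U
N = -81/4 (N = (101 - 20)/(-4) = -¼*81 = -81/4 ≈ -20.250)
1/N = 1/(-81/4) = -4/81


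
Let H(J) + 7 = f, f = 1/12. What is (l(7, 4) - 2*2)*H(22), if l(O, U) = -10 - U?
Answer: 249/2 ≈ 124.50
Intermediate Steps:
f = 1/12 ≈ 0.083333
H(J) = -83/12 (H(J) = -7 + 1/12 = -83/12)
(l(7, 4) - 2*2)*H(22) = ((-10 - 1*4) - 2*2)*(-83/12) = ((-10 - 4) - 4)*(-83/12) = (-14 - 4)*(-83/12) = -18*(-83/12) = 249/2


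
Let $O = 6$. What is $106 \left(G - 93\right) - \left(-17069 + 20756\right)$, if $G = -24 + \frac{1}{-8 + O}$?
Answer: $-16142$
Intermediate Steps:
$G = - \frac{49}{2}$ ($G = -24 + \frac{1}{-8 + 6} = -24 + \frac{1}{-2} = -24 - \frac{1}{2} = - \frac{49}{2} \approx -24.5$)
$106 \left(G - 93\right) - \left(-17069 + 20756\right) = 106 \left(- \frac{49}{2} - 93\right) - \left(-17069 + 20756\right) = 106 \left(- \frac{235}{2}\right) - 3687 = -12455 - 3687 = -16142$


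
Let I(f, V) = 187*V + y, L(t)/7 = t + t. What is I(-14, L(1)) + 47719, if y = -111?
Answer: 50226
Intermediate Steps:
L(t) = 14*t (L(t) = 7*(t + t) = 7*(2*t) = 14*t)
I(f, V) = -111 + 187*V (I(f, V) = 187*V - 111 = -111 + 187*V)
I(-14, L(1)) + 47719 = (-111 + 187*(14*1)) + 47719 = (-111 + 187*14) + 47719 = (-111 + 2618) + 47719 = 2507 + 47719 = 50226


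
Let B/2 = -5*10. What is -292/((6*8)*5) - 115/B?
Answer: -1/15 ≈ -0.066667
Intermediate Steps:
B = -100 (B = 2*(-5*10) = 2*(-50) = -100)
-292/((6*8)*5) - 115/B = -292/((6*8)*5) - 115/(-100) = -292/(48*5) - 115*(-1/100) = -292/240 + 23/20 = -292*1/240 + 23/20 = -73/60 + 23/20 = -1/15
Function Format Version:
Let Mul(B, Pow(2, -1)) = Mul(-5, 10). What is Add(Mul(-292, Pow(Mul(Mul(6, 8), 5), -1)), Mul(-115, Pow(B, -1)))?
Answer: Rational(-1, 15) ≈ -0.066667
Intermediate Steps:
B = -100 (B = Mul(2, Mul(-5, 10)) = Mul(2, -50) = -100)
Add(Mul(-292, Pow(Mul(Mul(6, 8), 5), -1)), Mul(-115, Pow(B, -1))) = Add(Mul(-292, Pow(Mul(Mul(6, 8), 5), -1)), Mul(-115, Pow(-100, -1))) = Add(Mul(-292, Pow(Mul(48, 5), -1)), Mul(-115, Rational(-1, 100))) = Add(Mul(-292, Pow(240, -1)), Rational(23, 20)) = Add(Mul(-292, Rational(1, 240)), Rational(23, 20)) = Add(Rational(-73, 60), Rational(23, 20)) = Rational(-1, 15)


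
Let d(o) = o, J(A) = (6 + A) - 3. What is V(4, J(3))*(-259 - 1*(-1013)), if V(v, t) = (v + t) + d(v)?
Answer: 10556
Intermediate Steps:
J(A) = 3 + A
V(v, t) = t + 2*v (V(v, t) = (v + t) + v = (t + v) + v = t + 2*v)
V(4, J(3))*(-259 - 1*(-1013)) = ((3 + 3) + 2*4)*(-259 - 1*(-1013)) = (6 + 8)*(-259 + 1013) = 14*754 = 10556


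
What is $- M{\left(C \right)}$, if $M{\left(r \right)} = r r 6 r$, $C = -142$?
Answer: $17179728$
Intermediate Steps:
$M{\left(r \right)} = 6 r^{3}$ ($M{\left(r \right)} = r 6 r r = 6 r^{2} r = 6 r^{3}$)
$- M{\left(C \right)} = - 6 \left(-142\right)^{3} = - 6 \left(-2863288\right) = \left(-1\right) \left(-17179728\right) = 17179728$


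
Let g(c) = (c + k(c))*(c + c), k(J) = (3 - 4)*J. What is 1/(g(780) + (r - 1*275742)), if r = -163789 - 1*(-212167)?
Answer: -1/227364 ≈ -4.3982e-6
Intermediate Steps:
k(J) = -J
g(c) = 0 (g(c) = (c - c)*(c + c) = 0*(2*c) = 0)
r = 48378 (r = -163789 + 212167 = 48378)
1/(g(780) + (r - 1*275742)) = 1/(0 + (48378 - 1*275742)) = 1/(0 + (48378 - 275742)) = 1/(0 - 227364) = 1/(-227364) = -1/227364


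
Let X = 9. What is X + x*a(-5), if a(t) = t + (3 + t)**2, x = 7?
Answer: 2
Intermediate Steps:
X + x*a(-5) = 9 + 7*(-5 + (3 - 5)**2) = 9 + 7*(-5 + (-2)**2) = 9 + 7*(-5 + 4) = 9 + 7*(-1) = 9 - 7 = 2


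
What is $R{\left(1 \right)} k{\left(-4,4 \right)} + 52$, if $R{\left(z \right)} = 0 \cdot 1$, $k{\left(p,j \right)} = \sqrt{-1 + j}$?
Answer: $52$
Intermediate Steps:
$R{\left(z \right)} = 0$
$R{\left(1 \right)} k{\left(-4,4 \right)} + 52 = 0 \sqrt{-1 + 4} + 52 = 0 \sqrt{3} + 52 = 0 + 52 = 52$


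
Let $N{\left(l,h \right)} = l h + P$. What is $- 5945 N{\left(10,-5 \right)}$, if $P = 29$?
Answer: $124845$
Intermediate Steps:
$N{\left(l,h \right)} = 29 + h l$ ($N{\left(l,h \right)} = l h + 29 = h l + 29 = 29 + h l$)
$- 5945 N{\left(10,-5 \right)} = - 5945 \left(29 - 50\right) = \left(-5945\right) \left(-21\right) = 124845$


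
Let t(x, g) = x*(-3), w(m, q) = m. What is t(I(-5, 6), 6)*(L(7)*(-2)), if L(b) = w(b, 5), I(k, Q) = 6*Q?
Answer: 1512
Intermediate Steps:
L(b) = b
t(x, g) = -3*x
t(I(-5, 6), 6)*(L(7)*(-2)) = (-18*6)*(7*(-2)) = -3*36*(-14) = -108*(-14) = 1512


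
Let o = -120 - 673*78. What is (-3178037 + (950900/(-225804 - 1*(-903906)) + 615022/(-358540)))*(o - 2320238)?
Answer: 229177667775979972225726/30390836385 ≈ 7.5410e+12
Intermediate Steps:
o = -52614 (o = -120 - 52494 = -52614)
(-3178037 + (950900/(-225804 - 1*(-903906)) + 615022/(-358540)))*(o - 2320238) = (-3178037 + (950900/(-225804 - 1*(-903906)) + 615022/(-358540)))*(-52614 - 2320238) = (-3178037 + (950900/(-225804 + 903906) + 615022*(-1/358540)))*(-2372852) = (-3178037 + (950900/678102 - 307511/179270))*(-2372852) = (-3178037 + (950900*(1/678102) - 307511/179270))*(-2372852) = (-3178037 + (475450/339051 - 307511/179270))*(-2372852) = (-3178037 - 19027990561/60781672770)*(-2372852) = -193166424012943051/60781672770*(-2372852) = 229177667775979972225726/30390836385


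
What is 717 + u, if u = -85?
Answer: 632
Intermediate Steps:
717 + u = 717 - 85 = 632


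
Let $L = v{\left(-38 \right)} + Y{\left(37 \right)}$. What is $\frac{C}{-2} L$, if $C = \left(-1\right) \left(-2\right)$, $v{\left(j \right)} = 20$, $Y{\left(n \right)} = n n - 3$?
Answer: $-1386$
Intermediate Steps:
$Y{\left(n \right)} = -3 + n^{2}$ ($Y{\left(n \right)} = n^{2} - 3 = -3 + n^{2}$)
$C = 2$
$L = 1386$ ($L = 20 - \left(3 - 37^{2}\right) = 20 + \left(-3 + 1369\right) = 20 + 1366 = 1386$)
$\frac{C}{-2} L = \frac{2}{-2} \cdot 1386 = 2 \left(- \frac{1}{2}\right) 1386 = \left(-1\right) 1386 = -1386$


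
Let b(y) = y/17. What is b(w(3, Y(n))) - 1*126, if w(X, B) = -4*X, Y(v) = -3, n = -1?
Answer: -2154/17 ≈ -126.71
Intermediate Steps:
b(y) = y/17 (b(y) = y*(1/17) = y/17)
b(w(3, Y(n))) - 1*126 = (-4*3)/17 - 1*126 = (1/17)*(-12) - 126 = -12/17 - 126 = -2154/17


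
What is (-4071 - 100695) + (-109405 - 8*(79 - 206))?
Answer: -213155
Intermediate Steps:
(-4071 - 100695) + (-109405 - 8*(79 - 206)) = -104766 + (-109405 - 8*(-127)) = -104766 + (-109405 + 1016) = -104766 - 108389 = -213155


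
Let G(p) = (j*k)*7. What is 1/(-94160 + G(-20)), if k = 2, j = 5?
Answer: -1/94090 ≈ -1.0628e-5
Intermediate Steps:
G(p) = 70 (G(p) = (5*2)*7 = 10*7 = 70)
1/(-94160 + G(-20)) = 1/(-94160 + 70) = 1/(-94090) = -1/94090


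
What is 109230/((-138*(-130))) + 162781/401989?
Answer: 1560984987/240389422 ≈ 6.4936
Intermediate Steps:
109230/((-138*(-130))) + 162781/401989 = 109230/17940 + 162781*(1/401989) = 109230*(1/17940) + 162781/401989 = 3641/598 + 162781/401989 = 1560984987/240389422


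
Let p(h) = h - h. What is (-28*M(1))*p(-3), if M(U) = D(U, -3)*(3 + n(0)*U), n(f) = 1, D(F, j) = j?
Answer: 0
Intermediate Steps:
p(h) = 0
M(U) = -9 - 3*U (M(U) = -3*(3 + 1*U) = -3*(3 + U) = -9 - 3*U)
(-28*M(1))*p(-3) = -28*(-9 - 3*1)*0 = -28*(-9 - 3)*0 = -28*(-12)*0 = 336*0 = 0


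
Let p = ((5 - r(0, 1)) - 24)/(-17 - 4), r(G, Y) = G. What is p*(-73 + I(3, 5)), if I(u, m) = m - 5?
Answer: -1387/21 ≈ -66.048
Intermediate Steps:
I(u, m) = -5 + m
p = 19/21 (p = ((5 - 1*0) - 24)/(-17 - 4) = ((5 + 0) - 24)/(-21) = (5 - 24)*(-1/21) = -19*(-1/21) = 19/21 ≈ 0.90476)
p*(-73 + I(3, 5)) = 19*(-73 + (-5 + 5))/21 = 19*(-73 + 0)/21 = (19/21)*(-73) = -1387/21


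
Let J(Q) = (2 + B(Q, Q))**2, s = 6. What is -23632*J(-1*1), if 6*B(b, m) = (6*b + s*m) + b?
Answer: -5908/9 ≈ -656.44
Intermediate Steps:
B(b, m) = m + 7*b/6 (B(b, m) = ((6*b + 6*m) + b)/6 = (6*m + 7*b)/6 = m + 7*b/6)
J(Q) = (2 + 13*Q/6)**2 (J(Q) = (2 + (Q + 7*Q/6))**2 = (2 + 13*Q/6)**2)
-23632*J(-1*1) = -5908*(12 + 13*(-1*1))**2/9 = -5908*(12 + 13*(-1))**2/9 = -5908*(12 - 13)**2/9 = -5908*(-1)**2/9 = -5908/9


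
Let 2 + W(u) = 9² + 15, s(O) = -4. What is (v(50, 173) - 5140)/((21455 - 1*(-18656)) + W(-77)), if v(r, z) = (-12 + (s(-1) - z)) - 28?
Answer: -487/3655 ≈ -0.13324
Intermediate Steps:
W(u) = 94 (W(u) = -2 + (9² + 15) = -2 + (81 + 15) = -2 + 96 = 94)
v(r, z) = -44 - z (v(r, z) = (-12 + (-4 - z)) - 28 = (-16 - z) - 28 = -44 - z)
(v(50, 173) - 5140)/((21455 - 1*(-18656)) + W(-77)) = ((-44 - 1*173) - 5140)/((21455 - 1*(-18656)) + 94) = ((-44 - 173) - 5140)/((21455 + 18656) + 94) = (-217 - 5140)/(40111 + 94) = -5357/40205 = -5357*1/40205 = -487/3655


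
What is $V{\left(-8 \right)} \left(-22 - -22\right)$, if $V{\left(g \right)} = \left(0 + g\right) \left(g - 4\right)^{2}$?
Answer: $0$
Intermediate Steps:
$V{\left(g \right)} = g \left(-4 + g\right)^{2}$
$V{\left(-8 \right)} \left(-22 - -22\right) = - 8 \left(-4 - 8\right)^{2} \left(-22 - -22\right) = - 8 \left(-12\right)^{2} \left(-22 + 22\right) = \left(-8\right) 144 \cdot 0 = \left(-1152\right) 0 = 0$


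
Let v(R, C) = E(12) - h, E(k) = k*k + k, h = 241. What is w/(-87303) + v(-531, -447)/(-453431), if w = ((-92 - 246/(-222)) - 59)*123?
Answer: 103195384011/488225934647 ≈ 0.21137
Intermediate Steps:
E(k) = k + k² (E(k) = k² + k = k + k²)
w = -682158/37 (w = ((-92 - 246*(-1/222)) - 59)*123 = ((-92 + 41/37) - 59)*123 = (-3363/37 - 59)*123 = -5546/37*123 = -682158/37 ≈ -18437.)
v(R, C) = -85 (v(R, C) = 12*(1 + 12) - 1*241 = 12*13 - 241 = 156 - 241 = -85)
w/(-87303) + v(-531, -447)/(-453431) = -682158/37/(-87303) - 85/(-453431) = -682158/37*(-1/87303) - 85*(-1/453431) = 227386/1076737 + 85/453431 = 103195384011/488225934647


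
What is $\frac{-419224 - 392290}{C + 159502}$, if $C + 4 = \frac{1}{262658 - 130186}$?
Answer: $- \frac{107502882608}{21129019057} \approx -5.0879$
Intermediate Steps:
$C = - \frac{529887}{132472}$ ($C = -4 + \frac{1}{262658 - 130186} = -4 + \frac{1}{132472} = - \frac{529887}{132472} \approx -4.0$)
$\frac{-419224 - 392290}{C + 159502} = \frac{-419224 - 392290}{- \frac{529887}{132472} + 159502} = - \frac{811514}{\frac{21129019057}{132472}} = \left(-811514\right) \frac{132472}{21129019057} = - \frac{107502882608}{21129019057}$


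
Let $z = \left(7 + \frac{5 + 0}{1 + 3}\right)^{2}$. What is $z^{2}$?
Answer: $\frac{1185921}{256} \approx 4632.5$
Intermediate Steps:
$z = \frac{1089}{16}$ ($z = \left(7 + \frac{5}{4}\right)^{2} = \left(\frac{33}{4}\right)^{2} = \frac{1089}{16} \approx 68.063$)
$z^{2} = \left(\frac{1089}{16}\right)^{2} = \frac{1185921}{256}$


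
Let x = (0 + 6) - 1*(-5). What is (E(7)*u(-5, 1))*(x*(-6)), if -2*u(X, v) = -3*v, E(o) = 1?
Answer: -99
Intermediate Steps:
u(X, v) = 3*v/2 (u(X, v) = -(-3)*v/2 = 3*v/2)
x = 11 (x = 6 + 5 = 11)
(E(7)*u(-5, 1))*(x*(-6)) = (1*((3/2)*1))*(11*(-6)) = (1*(3/2))*(-66) = (3/2)*(-66) = -99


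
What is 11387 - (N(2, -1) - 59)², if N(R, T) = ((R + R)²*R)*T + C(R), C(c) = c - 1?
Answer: 3287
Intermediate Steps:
C(c) = -1 + c
N(R, T) = -1 + R + 4*T*R³ (N(R, T) = ((R + R)²*R)*T + (-1 + R) = ((2*R)²*R)*T + (-1 + R) = ((4*R²)*R)*T + (-1 + R) = (4*R³)*T + (-1 + R) = 4*T*R³ + (-1 + R) = -1 + R + 4*T*R³)
11387 - (N(2, -1) - 59)² = 11387 - ((-1 + 2 + 4*(-1)*2³) - 59)² = 11387 - ((-1 + 2 + 4*(-1)*8) - 59)² = 11387 - ((-1 + 2 - 32) - 59)² = 11387 - (-31 - 59)² = 11387 - 1*(-90)² = 11387 - 1*8100 = 11387 - 8100 = 3287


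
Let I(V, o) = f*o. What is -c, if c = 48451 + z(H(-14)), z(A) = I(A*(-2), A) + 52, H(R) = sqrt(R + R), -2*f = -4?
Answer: -48503 - 4*I*sqrt(7) ≈ -48503.0 - 10.583*I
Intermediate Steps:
f = 2 (f = -1/2*(-4) = 2)
I(V, o) = 2*o
H(R) = sqrt(2)*sqrt(R) (H(R) = sqrt(2*R) = sqrt(2)*sqrt(R))
z(A) = 52 + 2*A (z(A) = 2*A + 52 = 52 + 2*A)
c = 48503 + 4*I*sqrt(7) (c = 48451 + (52 + 2*(sqrt(2)*sqrt(-14))) = 48451 + (52 + 2*(sqrt(2)*(I*sqrt(14)))) = 48451 + (52 + 2*(2*I*sqrt(7))) = 48451 + (52 + 4*I*sqrt(7)) = 48503 + 4*I*sqrt(7) ≈ 48503.0 + 10.583*I)
-c = -(48503 + 4*I*sqrt(7)) = -48503 - 4*I*sqrt(7)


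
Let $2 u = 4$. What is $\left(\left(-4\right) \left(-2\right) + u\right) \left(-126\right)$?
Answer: $-1260$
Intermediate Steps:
$u = 2$ ($u = \frac{1}{2} \cdot 4 = 2$)
$\left(\left(-4\right) \left(-2\right) + u\right) \left(-126\right) = \left(\left(-4\right) \left(-2\right) + 2\right) \left(-126\right) = \left(8 + 2\right) \left(-126\right) = 10 \left(-126\right) = -1260$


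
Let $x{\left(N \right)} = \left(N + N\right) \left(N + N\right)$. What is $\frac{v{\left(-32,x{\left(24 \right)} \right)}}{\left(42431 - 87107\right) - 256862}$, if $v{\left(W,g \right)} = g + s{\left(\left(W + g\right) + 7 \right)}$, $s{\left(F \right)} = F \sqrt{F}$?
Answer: $- \frac{1152}{150769} - \frac{2279 \sqrt{2279}}{301538} \approx -0.36845$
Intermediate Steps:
$x{\left(N \right)} = 4 N^{2}$ ($x{\left(N \right)} = 2 N 2 N = 4 N^{2}$)
$s{\left(F \right)} = F^{\frac{3}{2}}$
$v{\left(W,g \right)} = g + \left(7 + W + g\right)^{\frac{3}{2}}$ ($v{\left(W,g \right)} = g + \left(\left(W + g\right) + 7\right)^{\frac{3}{2}} = g + \left(7 + W + g\right)^{\frac{3}{2}}$)
$\frac{v{\left(-32,x{\left(24 \right)} \right)}}{\left(42431 - 87107\right) - 256862} = \frac{4 \cdot 24^{2} + \left(7 - 32 + 4 \cdot 24^{2}\right)^{\frac{3}{2}}}{\left(42431 - 87107\right) - 256862} = \frac{4 \cdot 576 + \left(7 - 32 + 4 \cdot 576\right)^{\frac{3}{2}}}{-44676 - 256862} = \frac{2304 + \left(7 - 32 + 2304\right)^{\frac{3}{2}}}{-301538} = \left(2304 + 2279^{\frac{3}{2}}\right) \left(- \frac{1}{301538}\right) = \left(2304 + 2279 \sqrt{2279}\right) \left(- \frac{1}{301538}\right) = - \frac{1152}{150769} - \frac{2279 \sqrt{2279}}{301538}$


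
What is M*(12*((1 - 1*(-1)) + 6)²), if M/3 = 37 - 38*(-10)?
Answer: 960768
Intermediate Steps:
M = 1251 (M = 3*(37 - 38*(-10)) = 3*(37 + 380) = 3*417 = 1251)
M*(12*((1 - 1*(-1)) + 6)²) = 1251*(12*((1 - 1*(-1)) + 6)²) = 1251*(12*((1 + 1) + 6)²) = 1251*(12*(2 + 6)²) = 1251*(12*8²) = 1251*(12*64) = 1251*768 = 960768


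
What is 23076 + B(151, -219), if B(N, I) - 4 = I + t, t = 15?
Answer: 22876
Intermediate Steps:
B(N, I) = 19 + I (B(N, I) = 4 + (I + 15) = 4 + (15 + I) = 19 + I)
23076 + B(151, -219) = 23076 + (19 - 219) = 23076 - 200 = 22876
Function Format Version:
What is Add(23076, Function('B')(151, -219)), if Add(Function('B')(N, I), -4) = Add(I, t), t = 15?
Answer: 22876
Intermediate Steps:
Function('B')(N, I) = Add(19, I) (Function('B')(N, I) = Add(4, Add(I, 15)) = Add(4, Add(15, I)) = Add(19, I))
Add(23076, Function('B')(151, -219)) = Add(23076, Add(19, -219)) = Add(23076, -200) = 22876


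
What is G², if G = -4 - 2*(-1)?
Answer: 4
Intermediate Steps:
G = -2 (G = -4 + 2 = -2)
G² = (-2)² = 4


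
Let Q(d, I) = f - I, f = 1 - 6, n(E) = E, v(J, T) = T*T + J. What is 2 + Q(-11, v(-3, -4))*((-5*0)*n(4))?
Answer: 2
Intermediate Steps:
v(J, T) = J + T² (v(J, T) = T² + J = J + T²)
f = -5
Q(d, I) = -5 - I
2 + Q(-11, v(-3, -4))*((-5*0)*n(4)) = 2 + (-5 - (-3 + (-4)²))*(-5*0*4) = 2 + (-5 - (-3 + 16))*(0*4) = 2 + (-5 - 1*13)*0 = 2 + (-5 - 13)*0 = 2 - 18*0 = 2 + 0 = 2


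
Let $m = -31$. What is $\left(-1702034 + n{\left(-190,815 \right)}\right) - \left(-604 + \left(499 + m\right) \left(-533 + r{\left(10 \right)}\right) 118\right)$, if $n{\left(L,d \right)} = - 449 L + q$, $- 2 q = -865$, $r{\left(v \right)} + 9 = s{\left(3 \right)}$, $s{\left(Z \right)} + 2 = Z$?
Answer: $\frac{56520993}{2} \approx 2.826 \cdot 10^{7}$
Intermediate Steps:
$s{\left(Z \right)} = -2 + Z$
$r{\left(v \right)} = -8$ ($r{\left(v \right)} = -9 + \left(-2 + 3\right) = -9 + 1 = -8$)
$q = \frac{865}{2}$ ($q = \left(- \frac{1}{2}\right) \left(-865\right) = \frac{865}{2} \approx 432.5$)
$n{\left(L,d \right)} = \frac{865}{2} - 449 L$ ($n{\left(L,d \right)} = - 449 L + \frac{865}{2} = \frac{865}{2} - 449 L$)
$\left(-1702034 + n{\left(-190,815 \right)}\right) - \left(-604 + \left(499 + m\right) \left(-533 + r{\left(10 \right)}\right) 118\right) = \left(-1702034 + \left(\frac{865}{2} - -85310\right)\right) - \left(-604 + \left(499 - 31\right) \left(-533 - 8\right) 118\right) = \left(-1702034 + \left(\frac{865}{2} + 85310\right)\right) - \left(-604 + 468 \left(-541\right) 118\right) = \left(-1702034 + \frac{171485}{2}\right) - \left(-604 - 29876184\right) = - \frac{3232583}{2} - \left(-604 - 29876184\right) = - \frac{3232583}{2} - -29876788 = - \frac{3232583}{2} + 29876788 = \frac{56520993}{2}$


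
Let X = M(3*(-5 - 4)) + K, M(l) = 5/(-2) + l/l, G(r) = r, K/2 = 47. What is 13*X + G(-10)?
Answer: 2385/2 ≈ 1192.5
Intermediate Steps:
K = 94 (K = 2*47 = 94)
M(l) = -3/2 (M(l) = 5*(-½) + 1 = -5/2 + 1 = -3/2)
X = 185/2 (X = -3/2 + 94 = 185/2 ≈ 92.500)
13*X + G(-10) = 13*(185/2) - 10 = 2405/2 - 10 = 2385/2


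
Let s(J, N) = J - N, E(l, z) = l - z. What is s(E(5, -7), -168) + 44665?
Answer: 44845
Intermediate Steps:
s(E(5, -7), -168) + 44665 = ((5 - 1*(-7)) - 1*(-168)) + 44665 = ((5 + 7) + 168) + 44665 = (12 + 168) + 44665 = 180 + 44665 = 44845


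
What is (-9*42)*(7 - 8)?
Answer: 378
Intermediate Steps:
(-9*42)*(7 - 8) = -378*(-1) = 378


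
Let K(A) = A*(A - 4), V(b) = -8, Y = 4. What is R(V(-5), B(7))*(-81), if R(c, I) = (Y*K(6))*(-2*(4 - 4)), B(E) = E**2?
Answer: 0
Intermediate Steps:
K(A) = A*(-4 + A)
R(c, I) = 0 (R(c, I) = (4*(6*(-4 + 6)))*(-2*(4 - 4)) = (4*(6*2))*(-2*0) = (4*12)*0 = 48*0 = 0)
R(V(-5), B(7))*(-81) = 0*(-81) = 0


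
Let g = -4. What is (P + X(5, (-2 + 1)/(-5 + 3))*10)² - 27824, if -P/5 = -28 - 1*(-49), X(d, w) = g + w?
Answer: -8224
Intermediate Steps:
X(d, w) = -4 + w
P = -105 (P = -5*(-28 - 1*(-49)) = -5*(-28 + 49) = -5*21 = -105)
(P + X(5, (-2 + 1)/(-5 + 3))*10)² - 27824 = (-105 + (-4 + (-2 + 1)/(-5 + 3))*10)² - 27824 = (-105 + (-4 - 1/(-2))*10)² - 27824 = (-105 + (-4 - 1*(-½))*10)² - 27824 = (-105 + (-4 + ½)*10)² - 27824 = (-105 - 7/2*10)² - 27824 = (-105 - 35)² - 27824 = (-140)² - 27824 = 19600 - 27824 = -8224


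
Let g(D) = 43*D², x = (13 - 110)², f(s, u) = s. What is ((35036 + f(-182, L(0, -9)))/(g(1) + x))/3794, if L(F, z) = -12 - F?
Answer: 17427/17930444 ≈ 0.00097192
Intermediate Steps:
x = 9409 (x = (-97)² = 9409)
((35036 + f(-182, L(0, -9)))/(g(1) + x))/3794 = ((35036 - 182)/(43*1² + 9409))/3794 = (34854/(43*1 + 9409))*(1/3794) = (34854/(43 + 9409))*(1/3794) = (34854/9452)*(1/3794) = (34854*(1/9452))*(1/3794) = (17427/4726)*(1/3794) = 17427/17930444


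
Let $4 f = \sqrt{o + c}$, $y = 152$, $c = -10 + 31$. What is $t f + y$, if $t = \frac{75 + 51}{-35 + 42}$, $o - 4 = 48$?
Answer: $152 + \frac{9 \sqrt{73}}{2} \approx 190.45$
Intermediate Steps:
$c = 21$
$o = 52$ ($o = 4 + 48 = 52$)
$t = 18$ ($t = \frac{126}{7} = 126 \cdot \frac{1}{7} = 18$)
$f = \frac{\sqrt{73}}{4}$ ($f = \frac{\sqrt{52 + 21}}{4} = \frac{\sqrt{73}}{4} \approx 2.136$)
$t f + y = 18 \frac{\sqrt{73}}{4} + 152 = \frac{9 \sqrt{73}}{2} + 152 = 152 + \frac{9 \sqrt{73}}{2}$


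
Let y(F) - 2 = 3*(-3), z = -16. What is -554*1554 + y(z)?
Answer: -860923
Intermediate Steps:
y(F) = -7 (y(F) = 2 + 3*(-3) = 2 - 9 = -7)
-554*1554 + y(z) = -554*1554 - 7 = -860916 - 7 = -860923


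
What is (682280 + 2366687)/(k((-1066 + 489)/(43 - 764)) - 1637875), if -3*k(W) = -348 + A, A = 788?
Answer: -9146901/4914065 ≈ -1.8614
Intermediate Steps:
k(W) = -440/3 (k(W) = -(-348 + 788)/3 = -1/3*440 = -440/3)
(682280 + 2366687)/(k((-1066 + 489)/(43 - 764)) - 1637875) = (682280 + 2366687)/(-440/3 - 1637875) = 3048967/(-4914065/3) = 3048967*(-3/4914065) = -9146901/4914065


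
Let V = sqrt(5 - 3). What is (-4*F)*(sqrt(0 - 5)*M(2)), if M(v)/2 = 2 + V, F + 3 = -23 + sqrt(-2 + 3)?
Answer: 200*I*sqrt(5)*(2 + sqrt(2)) ≈ 1526.9*I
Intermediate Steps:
V = sqrt(2) ≈ 1.4142
F = -25 (F = -3 + (-23 + sqrt(-2 + 3)) = -3 + (-23 + sqrt(1)) = -3 + (-23 + 1) = -3 - 22 = -25)
M(v) = 4 + 2*sqrt(2) (M(v) = 2*(2 + sqrt(2)) = 4 + 2*sqrt(2))
(-4*F)*(sqrt(0 - 5)*M(2)) = (-4*(-25))*(sqrt(0 - 5)*(4 + 2*sqrt(2))) = 100*(sqrt(-5)*(4 + 2*sqrt(2))) = 100*((I*sqrt(5))*(4 + 2*sqrt(2))) = 100*(I*sqrt(5)*(4 + 2*sqrt(2))) = 100*I*sqrt(5)*(4 + 2*sqrt(2))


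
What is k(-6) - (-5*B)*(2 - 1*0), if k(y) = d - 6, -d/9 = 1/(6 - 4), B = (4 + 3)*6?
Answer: 819/2 ≈ 409.50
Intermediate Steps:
B = 42 (B = 7*6 = 42)
d = -9/2 (d = -9/(6 - 4) = -9/2 ≈ -4.5000)
k(y) = -21/2 (k(y) = -9/2 - 6 = -21/2)
k(-6) - (-5*B)*(2 - 1*0) = -21/2 - (-5*42)*(2 - 1*0) = -21/2 - (-210)*(2 + 0) = -21/2 - (-210)*2 = -21/2 - 1*(-420) = -21/2 + 420 = 819/2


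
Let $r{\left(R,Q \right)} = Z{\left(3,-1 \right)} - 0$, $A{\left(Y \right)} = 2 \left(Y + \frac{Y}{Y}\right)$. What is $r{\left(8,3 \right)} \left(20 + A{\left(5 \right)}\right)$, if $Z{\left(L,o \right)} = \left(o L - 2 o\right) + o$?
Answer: $-64$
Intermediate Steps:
$Z{\left(L,o \right)} = - o + L o$ ($Z{\left(L,o \right)} = \left(L o - 2 o\right) + o = \left(- 2 o + L o\right) + o = - o + L o$)
$A{\left(Y \right)} = 2 + 2 Y$ ($A{\left(Y \right)} = 2 \left(Y + 1\right) = 2 \left(1 + Y\right) = 2 + 2 Y$)
$r{\left(R,Q \right)} = -2$ ($r{\left(R,Q \right)} = - (-1 + 3) - 0 = \left(-1\right) 2 + 0 = -2 + 0 = -2$)
$r{\left(8,3 \right)} \left(20 + A{\left(5 \right)}\right) = - 2 \left(20 + \left(2 + 2 \cdot 5\right)\right) = - 2 \left(20 + \left(2 + 10\right)\right) = - 2 \left(20 + 12\right) = \left(-2\right) 32 = -64$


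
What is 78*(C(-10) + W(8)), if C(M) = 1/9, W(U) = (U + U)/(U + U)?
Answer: 260/3 ≈ 86.667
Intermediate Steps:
W(U) = 1 (W(U) = (2*U)/((2*U)) = (2*U)*(1/(2*U)) = 1)
C(M) = 1/9
78*(C(-10) + W(8)) = 78*(1/9 + 1) = 78*(10/9) = 260/3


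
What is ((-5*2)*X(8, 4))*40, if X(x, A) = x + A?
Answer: -4800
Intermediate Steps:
X(x, A) = A + x
((-5*2)*X(8, 4))*40 = ((-5*2)*(4 + 8))*40 = -10*12*40 = -120*40 = -4800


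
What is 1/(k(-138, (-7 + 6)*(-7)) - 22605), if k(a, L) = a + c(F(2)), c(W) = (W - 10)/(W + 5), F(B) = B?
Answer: -7/159209 ≈ -4.3967e-5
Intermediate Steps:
c(W) = (-10 + W)/(5 + W)
k(a, L) = -8/7 + a (k(a, L) = a + (-10 + 2)/(5 + 2) = a - 8/7 = -8/7 + a)
1/(k(-138, (-7 + 6)*(-7)) - 22605) = 1/((-8/7 - 138) - 22605) = 1/(-974/7 - 22605) = 1/(-159209/7) = -7/159209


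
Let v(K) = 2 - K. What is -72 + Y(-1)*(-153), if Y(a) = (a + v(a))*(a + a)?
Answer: 540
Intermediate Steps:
Y(a) = 4*a (Y(a) = (a + (2 - a))*(a + a) = 2*(2*a) = 4*a)
-72 + Y(-1)*(-153) = -72 + (4*(-1))*(-153) = -72 - 4*(-153) = -72 + 612 = 540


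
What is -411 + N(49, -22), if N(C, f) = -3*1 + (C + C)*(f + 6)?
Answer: -1982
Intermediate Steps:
N(C, f) = -3 + 2*C*(6 + f) (N(C, f) = -3 + (2*C)*(6 + f) = -3 + 2*C*(6 + f))
-411 + N(49, -22) = -411 + (-3 + 12*49 + 2*49*(-22)) = -411 + (-3 + 588 - 2156) = -411 - 1571 = -1982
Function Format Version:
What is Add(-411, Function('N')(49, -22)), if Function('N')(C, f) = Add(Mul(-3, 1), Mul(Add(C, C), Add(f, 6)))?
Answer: -1982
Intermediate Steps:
Function('N')(C, f) = Add(-3, Mul(2, C, Add(6, f))) (Function('N')(C, f) = Add(-3, Mul(Mul(2, C), Add(6, f))) = Add(-3, Mul(2, C, Add(6, f))))
Add(-411, Function('N')(49, -22)) = Add(-411, Add(-3, Mul(12, 49), Mul(2, 49, -22))) = Add(-411, Add(-3, 588, -2156)) = Add(-411, -1571) = -1982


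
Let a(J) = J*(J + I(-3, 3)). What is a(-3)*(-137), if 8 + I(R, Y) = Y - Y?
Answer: -4521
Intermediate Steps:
I(R, Y) = -8 (I(R, Y) = -8 + (Y - Y) = -8 + 0 = -8)
a(J) = J*(-8 + J) (a(J) = J*(J - 8) = J*(-8 + J))
a(-3)*(-137) = -3*(-8 - 3)*(-137) = -3*(-11)*(-137) = 33*(-137) = -4521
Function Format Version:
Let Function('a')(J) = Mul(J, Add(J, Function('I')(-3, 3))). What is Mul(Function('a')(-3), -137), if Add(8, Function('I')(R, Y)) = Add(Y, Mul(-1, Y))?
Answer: -4521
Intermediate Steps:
Function('I')(R, Y) = -8 (Function('I')(R, Y) = Add(-8, Add(Y, Mul(-1, Y))) = Add(-8, 0) = -8)
Function('a')(J) = Mul(J, Add(-8, J)) (Function('a')(J) = Mul(J, Add(J, -8)) = Mul(J, Add(-8, J)))
Mul(Function('a')(-3), -137) = Mul(Mul(-3, Add(-8, -3)), -137) = Mul(Mul(-3, -11), -137) = Mul(33, -137) = -4521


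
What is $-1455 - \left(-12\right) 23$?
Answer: $-1179$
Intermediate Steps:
$-1455 - \left(-12\right) 23 = -1455 - -276 = -1455 + 276 = -1179$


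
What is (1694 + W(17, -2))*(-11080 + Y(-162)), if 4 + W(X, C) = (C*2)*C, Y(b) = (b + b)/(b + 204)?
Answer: -131788572/7 ≈ -1.8827e+7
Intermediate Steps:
Y(b) = 2*b/(204 + b) (Y(b) = (2*b)/(204 + b) = 2*b/(204 + b))
W(X, C) = -4 + 2*C² (W(X, C) = -4 + (C*2)*C = -4 + (2*C)*C = -4 + 2*C²)
(1694 + W(17, -2))*(-11080 + Y(-162)) = (1694 + (-4 + 2*(-2)²))*(-11080 + 2*(-162)/(204 - 162)) = (1694 + (-4 + 2*4))*(-11080 + 2*(-162)/42) = (1694 + (-4 + 8))*(-11080 + 2*(-162)*(1/42)) = (1694 + 4)*(-11080 - 54/7) = 1698*(-77614/7) = -131788572/7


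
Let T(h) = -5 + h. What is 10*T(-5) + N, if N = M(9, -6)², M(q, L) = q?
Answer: -19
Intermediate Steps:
N = 81 (N = 9² = 81)
10*T(-5) + N = 10*(-5 - 5) + 81 = 10*(-10) + 81 = -100 + 81 = -19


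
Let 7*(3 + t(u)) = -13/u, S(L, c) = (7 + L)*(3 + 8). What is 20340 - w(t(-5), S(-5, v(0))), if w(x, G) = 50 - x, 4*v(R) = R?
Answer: 710058/35 ≈ 20287.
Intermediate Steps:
v(R) = R/4
S(L, c) = 77 + 11*L (S(L, c) = (7 + L)*11 = 77 + 11*L)
t(u) = -3 - 13/(7*u) (t(u) = -3 + (-13/u)/7 = -3 - 13/(7*u))
20340 - w(t(-5), S(-5, v(0))) = 20340 - (50 - (-3 - 13/7/(-5))) = 20340 - (50 - (-3 - 13/7*(-1/5))) = 20340 - (50 - (-3 + 13/35)) = 20340 - (50 - 1*(-92/35)) = 20340 - (50 + 92/35) = 20340 - 1*1842/35 = 20340 - 1842/35 = 710058/35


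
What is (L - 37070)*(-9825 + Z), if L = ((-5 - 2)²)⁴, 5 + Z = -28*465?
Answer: -130878653350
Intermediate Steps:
Z = -13025 (Z = -5 - 28*465 = -5 - 1*13020 = -5 - 13020 = -13025)
L = 5764801 (L = ((-7)²)⁴ = 49⁴ = 5764801)
(L - 37070)*(-9825 + Z) = (5764801 - 37070)*(-9825 - 13025) = 5727731*(-22850) = -130878653350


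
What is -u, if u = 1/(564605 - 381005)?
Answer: -1/183600 ≈ -5.4466e-6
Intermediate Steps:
u = 1/183600 ≈ 5.4466e-6
-u = -1*1/183600 = -1/183600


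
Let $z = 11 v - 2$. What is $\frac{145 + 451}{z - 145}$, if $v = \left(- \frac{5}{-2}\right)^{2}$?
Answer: $- \frac{2384}{313} \approx -7.6166$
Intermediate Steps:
$v = \frac{25}{4}$ ($v = \left(\left(-5\right) \left(- \frac{1}{2}\right)\right)^{2} = \left(\frac{5}{2}\right)^{2} = \frac{25}{4} \approx 6.25$)
$z = \frac{267}{4}$ ($z = 11 \cdot \frac{25}{4} - 2 = \frac{275}{4} - 2 = \frac{267}{4} \approx 66.75$)
$\frac{145 + 451}{z - 145} = \frac{145 + 451}{\frac{267}{4} - 145} = \frac{596}{- \frac{313}{4}} = 596 \left(- \frac{4}{313}\right) = - \frac{2384}{313}$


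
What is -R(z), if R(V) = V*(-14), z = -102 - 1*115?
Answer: -3038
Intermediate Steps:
z = -217 (z = -102 - 115 = -217)
R(V) = -14*V
-R(z) = -(-14)*(-217) = -1*3038 = -3038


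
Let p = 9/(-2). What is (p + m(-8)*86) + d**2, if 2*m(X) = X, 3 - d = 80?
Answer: 11161/2 ≈ 5580.5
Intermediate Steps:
d = -77 (d = 3 - 1*80 = 3 - 80 = -77)
m(X) = X/2
p = -9/2 (p = 9*(-1/2) = -9/2 ≈ -4.5000)
(p + m(-8)*86) + d**2 = (-9/2 + ((1/2)*(-8))*86) + (-77)**2 = (-9/2 - 4*86) + 5929 = (-9/2 - 344) + 5929 = -697/2 + 5929 = 11161/2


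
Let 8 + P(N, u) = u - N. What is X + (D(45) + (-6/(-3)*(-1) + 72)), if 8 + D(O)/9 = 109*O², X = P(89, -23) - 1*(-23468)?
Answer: 2009871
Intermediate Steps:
P(N, u) = -8 + u - N (P(N, u) = -8 + (u - N) = -8 + u - N)
X = 23348 (X = (-8 - 23 - 1*89) - 1*(-23468) = (-8 - 23 - 89) + 23468 = -120 + 23468 = 23348)
D(O) = -72 + 981*O² (D(O) = -72 + 9*(109*O²) = -72 + 981*O²)
X + (D(45) + (-6/(-3)*(-1) + 72)) = 23348 + ((-72 + 981*45²) + (-6/(-3)*(-1) + 72)) = 23348 + ((-72 + 981*2025) + (-6*(-⅓)*(-1) + 72)) = 23348 + ((-72 + 1986525) + (2*(-1) + 72)) = 23348 + (1986453 + (-2 + 72)) = 23348 + (1986453 + 70) = 23348 + 1986523 = 2009871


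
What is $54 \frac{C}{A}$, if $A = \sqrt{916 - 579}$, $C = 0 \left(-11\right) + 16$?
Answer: $\frac{864 \sqrt{337}}{337} \approx 47.065$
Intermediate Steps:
$C = 16$ ($C = 0 + 16 = 16$)
$A = \sqrt{337} \approx 18.358$
$54 \frac{C}{A} = 54 \frac{16}{\sqrt{337}} = 54 \cdot 16 \frac{\sqrt{337}}{337} = 54 \frac{16 \sqrt{337}}{337} = \frac{864 \sqrt{337}}{337}$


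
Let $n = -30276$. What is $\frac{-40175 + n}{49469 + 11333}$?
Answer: $- \frac{70451}{60802} \approx -1.1587$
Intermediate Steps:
$\frac{-40175 + n}{49469 + 11333} = \frac{-40175 - 30276}{49469 + 11333} = - \frac{70451}{60802}$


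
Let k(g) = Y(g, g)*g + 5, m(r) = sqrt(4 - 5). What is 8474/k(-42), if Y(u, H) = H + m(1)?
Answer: 14990506/3131125 + 355908*I/3131125 ≈ 4.7876 + 0.11367*I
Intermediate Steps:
m(r) = I (m(r) = sqrt(-1) = I)
Y(u, H) = I + H (Y(u, H) = H + I = I + H)
k(g) = 5 + g*(I + g) (k(g) = (I + g)*g + 5 = g*(I + g) + 5 = 5 + g*(I + g))
8474/k(-42) = 8474/(5 - 42*(I - 42)) = 8474/(5 - 42*(-42 + I)) = 8474/(5 + (1764 - 42*I)) = 8474/(1769 - 42*I) = 8474*((1769 + 42*I)/3131125) = 8474*(1769 + 42*I)/3131125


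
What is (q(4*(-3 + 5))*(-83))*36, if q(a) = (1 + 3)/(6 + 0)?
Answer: -1992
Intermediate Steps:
q(a) = ⅔ (q(a) = 4/6 = 4*(⅙) = ⅔)
(q(4*(-3 + 5))*(-83))*36 = ((⅔)*(-83))*36 = -166/3*36 = -1992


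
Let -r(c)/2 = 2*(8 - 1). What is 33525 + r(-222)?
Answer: 33497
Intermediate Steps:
r(c) = -28 (r(c) = -4*(8 - 1) = -4*7 = -2*14 = -28)
33525 + r(-222) = 33525 - 28 = 33497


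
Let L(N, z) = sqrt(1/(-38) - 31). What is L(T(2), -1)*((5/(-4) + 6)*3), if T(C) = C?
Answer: 9*I*sqrt(4978)/8 ≈ 79.374*I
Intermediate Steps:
L(N, z) = 3*I*sqrt(4978)/38 (L(N, z) = sqrt(-1/38 - 31) = sqrt(-1179/38) = 3*I*sqrt(4978)/38)
L(T(2), -1)*((5/(-4) + 6)*3) = (3*I*sqrt(4978)/38)*((5/(-4) + 6)*3) = (3*I*sqrt(4978)/38)*((5*(-1/4) + 6)*3) = (3*I*sqrt(4978)/38)*((-5/4 + 6)*3) = (3*I*sqrt(4978)/38)*((19/4)*3) = (3*I*sqrt(4978)/38)*(57/4) = 9*I*sqrt(4978)/8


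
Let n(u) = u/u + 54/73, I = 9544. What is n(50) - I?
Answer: -696585/73 ≈ -9542.3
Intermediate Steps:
n(u) = 127/73 (n(u) = 1 + 54*(1/73) = 1 + 54/73 = 127/73)
n(50) - I = 127/73 - 1*9544 = 127/73 - 9544 = -696585/73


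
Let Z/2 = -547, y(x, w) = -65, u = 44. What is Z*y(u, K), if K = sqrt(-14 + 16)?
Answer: 71110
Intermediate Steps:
K = sqrt(2) ≈ 1.4142
Z = -1094 (Z = 2*(-547) = -1094)
Z*y(u, K) = -1094*(-65) = 71110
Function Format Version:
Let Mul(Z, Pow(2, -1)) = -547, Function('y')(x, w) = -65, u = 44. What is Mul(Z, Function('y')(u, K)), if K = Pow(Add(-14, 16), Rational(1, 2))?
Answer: 71110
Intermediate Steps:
K = Pow(2, Rational(1, 2)) ≈ 1.4142
Z = -1094 (Z = Mul(2, -547) = -1094)
Mul(Z, Function('y')(u, K)) = Mul(-1094, -65) = 71110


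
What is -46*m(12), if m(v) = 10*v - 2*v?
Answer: -4416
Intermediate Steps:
m(v) = 8*v
-46*m(12) = -368*12 = -46*96 = -4416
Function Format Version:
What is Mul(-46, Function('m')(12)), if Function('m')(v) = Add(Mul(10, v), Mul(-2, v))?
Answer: -4416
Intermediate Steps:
Function('m')(v) = Mul(8, v)
Mul(-46, Function('m')(12)) = Mul(-46, Mul(8, 12)) = Mul(-46, 96) = -4416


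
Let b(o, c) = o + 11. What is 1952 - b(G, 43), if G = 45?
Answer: 1896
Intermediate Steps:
b(o, c) = 11 + o
1952 - b(G, 43) = 1952 - (11 + 45) = 1952 - 1*56 = 1952 - 56 = 1896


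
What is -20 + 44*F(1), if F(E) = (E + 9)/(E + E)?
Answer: 200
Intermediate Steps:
F(E) = (9 + E)/(2*E) (F(E) = (9 + E)/((2*E)) = (9 + E)*(1/(2*E)) = (9 + E)/(2*E))
-20 + 44*F(1) = -20 + 44*((1/2)*(9 + 1)/1) = -20 + 44*((1/2)*1*10) = -20 + 44*5 = -20 + 220 = 200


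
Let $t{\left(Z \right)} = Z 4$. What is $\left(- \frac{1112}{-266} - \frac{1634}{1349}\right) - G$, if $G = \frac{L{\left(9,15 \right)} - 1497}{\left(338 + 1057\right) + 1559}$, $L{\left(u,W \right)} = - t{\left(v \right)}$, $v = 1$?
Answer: $\frac{1979555}{569278} \approx 3.4773$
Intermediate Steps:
$t{\left(Z \right)} = 4 Z$
$L{\left(u,W \right)} = -4$ ($L{\left(u,W \right)} = - 4 \cdot 1 = \left(-1\right) 4 = -4$)
$G = - \frac{1501}{2954}$ ($G = \frac{-4 - 1497}{\left(338 + 1057\right) + 1559} = - \frac{1501}{1395 + 1559} = - \frac{1501}{2954} \approx -0.50812$)
$\left(- \frac{1112}{-266} - \frac{1634}{1349}\right) - G = \left(- \frac{1112}{-266} - \frac{1634}{1349}\right) - - \frac{1501}{2954} = \left(\left(-1112\right) \left(- \frac{1}{266}\right) - \frac{86}{71}\right) + \frac{1501}{2954} = \left(\frac{556}{133} - \frac{86}{71}\right) + \frac{1501}{2954} = \frac{28038}{9443} + \frac{1501}{2954} = \frac{1979555}{569278}$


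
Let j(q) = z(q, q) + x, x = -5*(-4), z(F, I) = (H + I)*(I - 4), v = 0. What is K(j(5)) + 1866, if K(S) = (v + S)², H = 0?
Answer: 2491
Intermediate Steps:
z(F, I) = I*(-4 + I) (z(F, I) = (0 + I)*(I - 4) = I*(-4 + I))
x = 20
j(q) = 20 + q*(-4 + q) (j(q) = q*(-4 + q) + 20 = 20 + q*(-4 + q))
K(S) = S² (K(S) = (0 + S)² = S²)
K(j(5)) + 1866 = (20 + 5² - 4*5)² + 1866 = (20 + 25 - 20)² + 1866 = 25² + 1866 = 625 + 1866 = 2491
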